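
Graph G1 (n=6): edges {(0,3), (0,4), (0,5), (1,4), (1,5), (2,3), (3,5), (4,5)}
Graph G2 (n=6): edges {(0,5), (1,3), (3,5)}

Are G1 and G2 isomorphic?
No, not isomorphic

The graphs are NOT isomorphic.

Degrees in G1: deg(0)=3, deg(1)=2, deg(2)=1, deg(3)=3, deg(4)=3, deg(5)=4.
Sorted degree sequence of G1: [4, 3, 3, 3, 2, 1].
Degrees in G2: deg(0)=1, deg(1)=1, deg(2)=0, deg(3)=2, deg(4)=0, deg(5)=2.
Sorted degree sequence of G2: [2, 2, 1, 1, 0, 0].
The (sorted) degree sequence is an isomorphism invariant, so since G1 and G2 have different degree sequences they cannot be isomorphic.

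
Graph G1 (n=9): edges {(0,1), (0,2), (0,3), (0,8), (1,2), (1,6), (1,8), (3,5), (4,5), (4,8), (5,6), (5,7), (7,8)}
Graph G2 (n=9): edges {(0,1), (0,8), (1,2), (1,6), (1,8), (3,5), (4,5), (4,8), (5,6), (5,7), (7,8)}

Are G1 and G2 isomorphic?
No, not isomorphic

The graphs are NOT isomorphic.

Counting edges: G1 has 13 edge(s); G2 has 11 edge(s).
Edge count is an isomorphism invariant (a bijection on vertices induces a bijection on edges), so differing edge counts rule out isomorphism.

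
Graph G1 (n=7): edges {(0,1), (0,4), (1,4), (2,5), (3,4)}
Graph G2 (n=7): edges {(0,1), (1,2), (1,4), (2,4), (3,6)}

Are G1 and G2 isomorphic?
Yes, isomorphic

The graphs are isomorphic.
One valid mapping φ: V(G1) → V(G2): 0→2, 1→4, 2→6, 3→0, 4→1, 5→3, 6→5

Verify φ preserves adjacency — for each edge of G1, its image is an edge of G2:
  (0,1) → (φ(0),φ(1)) = (2,4) ∈ E(G2) ✓
  (0,4) → (φ(0),φ(4)) = (1,2) ∈ E(G2) ✓
  (1,4) → (φ(1),φ(4)) = (1,4) ∈ E(G2) ✓
  (2,5) → (φ(2),φ(5)) = (3,6) ∈ E(G2) ✓
  (3,4) → (φ(3),φ(4)) = (0,1) ∈ E(G2) ✓
All 5 edges of G1 map to edges of G2, and |E(G1)| = |E(G2)| = 5, so φ is a bijection on edges as well as vertices. Hence G1 ≅ G2.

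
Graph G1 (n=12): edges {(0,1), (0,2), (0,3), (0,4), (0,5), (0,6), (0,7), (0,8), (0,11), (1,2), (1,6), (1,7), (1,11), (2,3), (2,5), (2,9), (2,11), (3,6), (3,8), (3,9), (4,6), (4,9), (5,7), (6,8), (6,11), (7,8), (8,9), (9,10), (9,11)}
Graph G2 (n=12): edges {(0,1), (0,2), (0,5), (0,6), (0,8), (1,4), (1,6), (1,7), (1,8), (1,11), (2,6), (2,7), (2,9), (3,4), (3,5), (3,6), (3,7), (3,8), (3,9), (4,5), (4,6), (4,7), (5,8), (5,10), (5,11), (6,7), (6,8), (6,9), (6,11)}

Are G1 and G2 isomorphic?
Yes, isomorphic

The graphs are isomorphic.
One valid mapping φ: V(G1) → V(G2): 0→6, 1→7, 2→3, 3→8, 4→11, 5→9, 6→1, 7→2, 8→0, 9→5, 10→10, 11→4

Verify φ preserves adjacency — for each edge of G1, its image is an edge of G2:
  (0,1) → (φ(0),φ(1)) = (6,7) ∈ E(G2) ✓
  (0,2) → (φ(0),φ(2)) = (3,6) ∈ E(G2) ✓
  (0,3) → (φ(0),φ(3)) = (6,8) ∈ E(G2) ✓
  (0,4) → (φ(0),φ(4)) = (6,11) ∈ E(G2) ✓
  (0,5) → (φ(0),φ(5)) = (6,9) ∈ E(G2) ✓
  (0,6) → (φ(0),φ(6)) = (1,6) ∈ E(G2) ✓
  (0,7) → (φ(0),φ(7)) = (2,6) ∈ E(G2) ✓
  (0,8) → (φ(0),φ(8)) = (0,6) ∈ E(G2) ✓
  (0,11) → (φ(0),φ(11)) = (4,6) ∈ E(G2) ✓
  (1,2) → (φ(1),φ(2)) = (3,7) ∈ E(G2) ✓
  (1,6) → (φ(1),φ(6)) = (1,7) ∈ E(G2) ✓
  (1,7) → (φ(1),φ(7)) = (2,7) ∈ E(G2) ✓
  (1,11) → (φ(1),φ(11)) = (4,7) ∈ E(G2) ✓
  (2,3) → (φ(2),φ(3)) = (3,8) ∈ E(G2) ✓
  (2,5) → (φ(2),φ(5)) = (3,9) ∈ E(G2) ✓
  (2,9) → (φ(2),φ(9)) = (3,5) ∈ E(G2) ✓
  (2,11) → (φ(2),φ(11)) = (3,4) ∈ E(G2) ✓
  (3,6) → (φ(3),φ(6)) = (1,8) ∈ E(G2) ✓
  (3,8) → (φ(3),φ(8)) = (0,8) ∈ E(G2) ✓
  (3,9) → (φ(3),φ(9)) = (5,8) ∈ E(G2) ✓
  (4,6) → (φ(4),φ(6)) = (1,11) ∈ E(G2) ✓
  (4,9) → (φ(4),φ(9)) = (5,11) ∈ E(G2) ✓
  (5,7) → (φ(5),φ(7)) = (2,9) ∈ E(G2) ✓
  (6,8) → (φ(6),φ(8)) = (0,1) ∈ E(G2) ✓
  (6,11) → (φ(6),φ(11)) = (1,4) ∈ E(G2) ✓
  (7,8) → (φ(7),φ(8)) = (0,2) ∈ E(G2) ✓
  (8,9) → (φ(8),φ(9)) = (0,5) ∈ E(G2) ✓
  (9,10) → (φ(9),φ(10)) = (5,10) ∈ E(G2) ✓
  (9,11) → (φ(9),φ(11)) = (4,5) ∈ E(G2) ✓
All 29 edges of G1 map to edges of G2, and |E(G1)| = |E(G2)| = 29, so φ is a bijection on edges as well as vertices. Hence G1 ≅ G2.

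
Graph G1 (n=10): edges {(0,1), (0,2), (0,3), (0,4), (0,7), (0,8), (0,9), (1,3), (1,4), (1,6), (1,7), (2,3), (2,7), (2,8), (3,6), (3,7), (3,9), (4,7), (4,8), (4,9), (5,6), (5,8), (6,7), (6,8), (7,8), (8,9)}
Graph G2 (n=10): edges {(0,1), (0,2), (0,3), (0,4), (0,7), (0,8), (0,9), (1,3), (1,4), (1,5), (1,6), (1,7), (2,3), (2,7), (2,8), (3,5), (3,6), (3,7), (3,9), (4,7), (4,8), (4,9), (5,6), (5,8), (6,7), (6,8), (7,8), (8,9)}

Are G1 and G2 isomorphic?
No, not isomorphic

The graphs are NOT isomorphic.

Counting edges: G1 has 26 edge(s); G2 has 28 edge(s).
Edge count is an isomorphism invariant (a bijection on vertices induces a bijection on edges), so differing edge counts rule out isomorphism.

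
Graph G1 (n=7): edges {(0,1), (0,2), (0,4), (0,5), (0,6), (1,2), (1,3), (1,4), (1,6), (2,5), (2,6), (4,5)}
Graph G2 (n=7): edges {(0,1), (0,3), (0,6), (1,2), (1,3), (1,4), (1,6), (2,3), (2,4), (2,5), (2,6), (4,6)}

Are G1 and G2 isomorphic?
Yes, isomorphic

The graphs are isomorphic.
One valid mapping φ: V(G1) → V(G2): 0→1, 1→2, 2→6, 3→5, 4→3, 5→0, 6→4

Verify φ preserves adjacency — for each edge of G1, its image is an edge of G2:
  (0,1) → (φ(0),φ(1)) = (1,2) ∈ E(G2) ✓
  (0,2) → (φ(0),φ(2)) = (1,6) ∈ E(G2) ✓
  (0,4) → (φ(0),φ(4)) = (1,3) ∈ E(G2) ✓
  (0,5) → (φ(0),φ(5)) = (0,1) ∈ E(G2) ✓
  (0,6) → (φ(0),φ(6)) = (1,4) ∈ E(G2) ✓
  (1,2) → (φ(1),φ(2)) = (2,6) ∈ E(G2) ✓
  (1,3) → (φ(1),φ(3)) = (2,5) ∈ E(G2) ✓
  (1,4) → (φ(1),φ(4)) = (2,3) ∈ E(G2) ✓
  (1,6) → (φ(1),φ(6)) = (2,4) ∈ E(G2) ✓
  (2,5) → (φ(2),φ(5)) = (0,6) ∈ E(G2) ✓
  (2,6) → (φ(2),φ(6)) = (4,6) ∈ E(G2) ✓
  (4,5) → (φ(4),φ(5)) = (0,3) ∈ E(G2) ✓
All 12 edges of G1 map to edges of G2, and |E(G1)| = |E(G2)| = 12, so φ is a bijection on edges as well as vertices. Hence G1 ≅ G2.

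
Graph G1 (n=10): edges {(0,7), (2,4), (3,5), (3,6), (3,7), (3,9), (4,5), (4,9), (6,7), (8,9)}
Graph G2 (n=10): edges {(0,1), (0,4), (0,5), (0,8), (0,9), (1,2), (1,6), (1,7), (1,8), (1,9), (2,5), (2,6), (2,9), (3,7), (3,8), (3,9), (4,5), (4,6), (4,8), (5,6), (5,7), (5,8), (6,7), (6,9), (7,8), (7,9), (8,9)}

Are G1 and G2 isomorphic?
No, not isomorphic

The graphs are NOT isomorphic.

Counting triangles (3-cliques): G1 has 1, G2 has 24.
Triangle count is an isomorphism invariant, so differing triangle counts rule out isomorphism.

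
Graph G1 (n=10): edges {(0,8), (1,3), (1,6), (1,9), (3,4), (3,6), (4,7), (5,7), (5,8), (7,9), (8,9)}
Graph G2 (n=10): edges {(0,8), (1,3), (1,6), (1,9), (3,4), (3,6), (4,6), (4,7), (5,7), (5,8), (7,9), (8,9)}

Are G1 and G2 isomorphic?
No, not isomorphic

The graphs are NOT isomorphic.

Counting edges: G1 has 11 edge(s); G2 has 12 edge(s).
Edge count is an isomorphism invariant (a bijection on vertices induces a bijection on edges), so differing edge counts rule out isomorphism.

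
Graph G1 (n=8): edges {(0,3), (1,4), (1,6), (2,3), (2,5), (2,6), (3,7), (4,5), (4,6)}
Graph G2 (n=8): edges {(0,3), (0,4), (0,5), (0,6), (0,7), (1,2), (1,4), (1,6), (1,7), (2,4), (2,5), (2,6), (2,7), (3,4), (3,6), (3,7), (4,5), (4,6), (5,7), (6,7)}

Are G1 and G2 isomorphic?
No, not isomorphic

The graphs are NOT isomorphic.

Degrees in G1: deg(0)=1, deg(1)=2, deg(2)=3, deg(3)=3, deg(4)=3, deg(5)=2, deg(6)=3, deg(7)=1.
Sorted degree sequence of G1: [3, 3, 3, 3, 2, 2, 1, 1].
Degrees in G2: deg(0)=5, deg(1)=4, deg(2)=5, deg(3)=4, deg(4)=6, deg(5)=4, deg(6)=6, deg(7)=6.
Sorted degree sequence of G2: [6, 6, 6, 5, 5, 4, 4, 4].
The (sorted) degree sequence is an isomorphism invariant, so since G1 and G2 have different degree sequences they cannot be isomorphic.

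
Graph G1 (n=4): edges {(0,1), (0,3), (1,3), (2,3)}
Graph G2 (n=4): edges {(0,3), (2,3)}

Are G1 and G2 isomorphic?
No, not isomorphic

The graphs are NOT isomorphic.

Degrees in G1: deg(0)=2, deg(1)=2, deg(2)=1, deg(3)=3.
Sorted degree sequence of G1: [3, 2, 2, 1].
Degrees in G2: deg(0)=1, deg(1)=0, deg(2)=1, deg(3)=2.
Sorted degree sequence of G2: [2, 1, 1, 0].
The (sorted) degree sequence is an isomorphism invariant, so since G1 and G2 have different degree sequences they cannot be isomorphic.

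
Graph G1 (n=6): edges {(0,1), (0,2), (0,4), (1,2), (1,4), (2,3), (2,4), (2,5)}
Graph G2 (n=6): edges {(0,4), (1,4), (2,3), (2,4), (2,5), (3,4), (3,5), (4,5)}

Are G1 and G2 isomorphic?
Yes, isomorphic

The graphs are isomorphic.
One valid mapping φ: V(G1) → V(G2): 0→2, 1→5, 2→4, 3→1, 4→3, 5→0

Verify φ preserves adjacency — for each edge of G1, its image is an edge of G2:
  (0,1) → (φ(0),φ(1)) = (2,5) ∈ E(G2) ✓
  (0,2) → (φ(0),φ(2)) = (2,4) ∈ E(G2) ✓
  (0,4) → (φ(0),φ(4)) = (2,3) ∈ E(G2) ✓
  (1,2) → (φ(1),φ(2)) = (4,5) ∈ E(G2) ✓
  (1,4) → (φ(1),φ(4)) = (3,5) ∈ E(G2) ✓
  (2,3) → (φ(2),φ(3)) = (1,4) ∈ E(G2) ✓
  (2,4) → (φ(2),φ(4)) = (3,4) ∈ E(G2) ✓
  (2,5) → (φ(2),φ(5)) = (0,4) ∈ E(G2) ✓
All 8 edges of G1 map to edges of G2, and |E(G1)| = |E(G2)| = 8, so φ is a bijection on edges as well as vertices. Hence G1 ≅ G2.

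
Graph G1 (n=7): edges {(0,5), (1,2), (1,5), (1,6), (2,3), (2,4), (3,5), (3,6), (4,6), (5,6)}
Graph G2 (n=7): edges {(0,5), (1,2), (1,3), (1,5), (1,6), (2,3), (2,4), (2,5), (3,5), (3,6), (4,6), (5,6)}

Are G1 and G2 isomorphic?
No, not isomorphic

The graphs are NOT isomorphic.

Counting edges: G1 has 10 edge(s); G2 has 12 edge(s).
Edge count is an isomorphism invariant (a bijection on vertices induces a bijection on edges), so differing edge counts rule out isomorphism.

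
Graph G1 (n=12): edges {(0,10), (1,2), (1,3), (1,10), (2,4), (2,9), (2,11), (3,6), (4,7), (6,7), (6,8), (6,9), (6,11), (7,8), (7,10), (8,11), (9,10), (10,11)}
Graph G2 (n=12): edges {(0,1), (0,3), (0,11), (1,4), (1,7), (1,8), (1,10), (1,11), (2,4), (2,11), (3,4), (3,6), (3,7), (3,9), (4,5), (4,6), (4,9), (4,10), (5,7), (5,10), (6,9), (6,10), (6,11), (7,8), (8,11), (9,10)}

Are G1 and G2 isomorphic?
No, not isomorphic

The graphs are NOT isomorphic.

Counting triangles (3-cliques): G1 has 2, G2 has 12.
Triangle count is an isomorphism invariant, so differing triangle counts rule out isomorphism.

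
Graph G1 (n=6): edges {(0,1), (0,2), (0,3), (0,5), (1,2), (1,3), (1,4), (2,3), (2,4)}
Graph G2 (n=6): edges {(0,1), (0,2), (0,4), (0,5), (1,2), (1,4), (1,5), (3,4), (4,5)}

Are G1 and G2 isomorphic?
Yes, isomorphic

The graphs are isomorphic.
One valid mapping φ: V(G1) → V(G2): 0→4, 1→1, 2→0, 3→5, 4→2, 5→3

Verify φ preserves adjacency — for each edge of G1, its image is an edge of G2:
  (0,1) → (φ(0),φ(1)) = (1,4) ∈ E(G2) ✓
  (0,2) → (φ(0),φ(2)) = (0,4) ∈ E(G2) ✓
  (0,3) → (φ(0),φ(3)) = (4,5) ∈ E(G2) ✓
  (0,5) → (φ(0),φ(5)) = (3,4) ∈ E(G2) ✓
  (1,2) → (φ(1),φ(2)) = (0,1) ∈ E(G2) ✓
  (1,3) → (φ(1),φ(3)) = (1,5) ∈ E(G2) ✓
  (1,4) → (φ(1),φ(4)) = (1,2) ∈ E(G2) ✓
  (2,3) → (φ(2),φ(3)) = (0,5) ∈ E(G2) ✓
  (2,4) → (φ(2),φ(4)) = (0,2) ∈ E(G2) ✓
All 9 edges of G1 map to edges of G2, and |E(G1)| = |E(G2)| = 9, so φ is a bijection on edges as well as vertices. Hence G1 ≅ G2.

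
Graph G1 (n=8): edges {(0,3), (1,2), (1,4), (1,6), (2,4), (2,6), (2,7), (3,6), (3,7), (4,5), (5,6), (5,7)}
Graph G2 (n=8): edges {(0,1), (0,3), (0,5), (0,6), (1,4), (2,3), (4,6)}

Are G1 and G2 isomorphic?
No, not isomorphic

The graphs are NOT isomorphic.

Counting triangles (3-cliques): G1 has 2, G2 has 0.
Triangle count is an isomorphism invariant, so differing triangle counts rule out isomorphism.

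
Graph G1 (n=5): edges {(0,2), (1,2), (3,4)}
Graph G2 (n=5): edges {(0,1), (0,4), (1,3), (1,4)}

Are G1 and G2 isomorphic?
No, not isomorphic

The graphs are NOT isomorphic.

Counting triangles (3-cliques): G1 has 0, G2 has 1.
Triangle count is an isomorphism invariant, so differing triangle counts rule out isomorphism.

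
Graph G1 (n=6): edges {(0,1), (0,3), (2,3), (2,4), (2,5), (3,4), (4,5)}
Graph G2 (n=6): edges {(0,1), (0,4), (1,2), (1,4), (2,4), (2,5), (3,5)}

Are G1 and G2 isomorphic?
Yes, isomorphic

The graphs are isomorphic.
One valid mapping φ: V(G1) → V(G2): 0→5, 1→3, 2→4, 3→2, 4→1, 5→0

Verify φ preserves adjacency — for each edge of G1, its image is an edge of G2:
  (0,1) → (φ(0),φ(1)) = (3,5) ∈ E(G2) ✓
  (0,3) → (φ(0),φ(3)) = (2,5) ∈ E(G2) ✓
  (2,3) → (φ(2),φ(3)) = (2,4) ∈ E(G2) ✓
  (2,4) → (φ(2),φ(4)) = (1,4) ∈ E(G2) ✓
  (2,5) → (φ(2),φ(5)) = (0,4) ∈ E(G2) ✓
  (3,4) → (φ(3),φ(4)) = (1,2) ∈ E(G2) ✓
  (4,5) → (φ(4),φ(5)) = (0,1) ∈ E(G2) ✓
All 7 edges of G1 map to edges of G2, and |E(G1)| = |E(G2)| = 7, so φ is a bijection on edges as well as vertices. Hence G1 ≅ G2.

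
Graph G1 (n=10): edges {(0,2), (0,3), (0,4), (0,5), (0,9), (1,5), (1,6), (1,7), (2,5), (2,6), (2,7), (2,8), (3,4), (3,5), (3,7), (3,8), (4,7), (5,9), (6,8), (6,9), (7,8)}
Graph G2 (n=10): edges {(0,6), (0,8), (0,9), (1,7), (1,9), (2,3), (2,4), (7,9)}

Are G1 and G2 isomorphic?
No, not isomorphic

The graphs are NOT isomorphic.

Connected components of G1: 1 component(s) with vertex sets [[0, 1, 2, 3, 4, 5, 6, 7, 8, 9]], sizes [10].
Connected components of G2: 3 component(s) with vertex sets [[5], [2, 3, 4], [0, 1, 6, 7, 8, 9]], sizes [1, 3, 6].
The number of connected components (and the multiset of component sizes) is an isomorphism invariant — an isomorphism maps each component of G1 bijectively onto a component of G2. Since G1 has 1 component(s) and G2 has 3, they cannot be isomorphic.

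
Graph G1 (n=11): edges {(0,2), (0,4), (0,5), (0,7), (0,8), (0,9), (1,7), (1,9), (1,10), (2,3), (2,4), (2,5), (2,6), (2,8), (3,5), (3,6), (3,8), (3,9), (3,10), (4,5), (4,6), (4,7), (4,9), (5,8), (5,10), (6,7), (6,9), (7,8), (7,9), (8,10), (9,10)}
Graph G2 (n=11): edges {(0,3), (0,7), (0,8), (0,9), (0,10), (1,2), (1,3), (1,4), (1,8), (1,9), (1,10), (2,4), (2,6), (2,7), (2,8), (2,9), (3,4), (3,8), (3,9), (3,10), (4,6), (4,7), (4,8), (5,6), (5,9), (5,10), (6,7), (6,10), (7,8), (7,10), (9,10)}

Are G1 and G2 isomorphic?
Yes, isomorphic

The graphs are isomorphic.
One valid mapping φ: V(G1) → V(G2): 0→1, 1→5, 2→8, 3→7, 4→3, 5→4, 6→0, 7→9, 8→2, 9→10, 10→6

Verify φ preserves adjacency — for each edge of G1, its image is an edge of G2:
  (0,2) → (φ(0),φ(2)) = (1,8) ∈ E(G2) ✓
  (0,4) → (φ(0),φ(4)) = (1,3) ∈ E(G2) ✓
  (0,5) → (φ(0),φ(5)) = (1,4) ∈ E(G2) ✓
  (0,7) → (φ(0),φ(7)) = (1,9) ∈ E(G2) ✓
  (0,8) → (φ(0),φ(8)) = (1,2) ∈ E(G2) ✓
  (0,9) → (φ(0),φ(9)) = (1,10) ∈ E(G2) ✓
  (1,7) → (φ(1),φ(7)) = (5,9) ∈ E(G2) ✓
  (1,9) → (φ(1),φ(9)) = (5,10) ∈ E(G2) ✓
  (1,10) → (φ(1),φ(10)) = (5,6) ∈ E(G2) ✓
  (2,3) → (φ(2),φ(3)) = (7,8) ∈ E(G2) ✓
  (2,4) → (φ(2),φ(4)) = (3,8) ∈ E(G2) ✓
  (2,5) → (φ(2),φ(5)) = (4,8) ∈ E(G2) ✓
  (2,6) → (φ(2),φ(6)) = (0,8) ∈ E(G2) ✓
  (2,8) → (φ(2),φ(8)) = (2,8) ∈ E(G2) ✓
  (3,5) → (φ(3),φ(5)) = (4,7) ∈ E(G2) ✓
  (3,6) → (φ(3),φ(6)) = (0,7) ∈ E(G2) ✓
  (3,8) → (φ(3),φ(8)) = (2,7) ∈ E(G2) ✓
  (3,9) → (φ(3),φ(9)) = (7,10) ∈ E(G2) ✓
  (3,10) → (φ(3),φ(10)) = (6,7) ∈ E(G2) ✓
  (4,5) → (φ(4),φ(5)) = (3,4) ∈ E(G2) ✓
  (4,6) → (φ(4),φ(6)) = (0,3) ∈ E(G2) ✓
  (4,7) → (φ(4),φ(7)) = (3,9) ∈ E(G2) ✓
  (4,9) → (φ(4),φ(9)) = (3,10) ∈ E(G2) ✓
  (5,8) → (φ(5),φ(8)) = (2,4) ∈ E(G2) ✓
  (5,10) → (φ(5),φ(10)) = (4,6) ∈ E(G2) ✓
  (6,7) → (φ(6),φ(7)) = (0,9) ∈ E(G2) ✓
  (6,9) → (φ(6),φ(9)) = (0,10) ∈ E(G2) ✓
  (7,8) → (φ(7),φ(8)) = (2,9) ∈ E(G2) ✓
  (7,9) → (φ(7),φ(9)) = (9,10) ∈ E(G2) ✓
  (8,10) → (φ(8),φ(10)) = (2,6) ∈ E(G2) ✓
  (9,10) → (φ(9),φ(10)) = (6,10) ∈ E(G2) ✓
All 31 edges of G1 map to edges of G2, and |E(G1)| = |E(G2)| = 31, so φ is a bijection on edges as well as vertices. Hence G1 ≅ G2.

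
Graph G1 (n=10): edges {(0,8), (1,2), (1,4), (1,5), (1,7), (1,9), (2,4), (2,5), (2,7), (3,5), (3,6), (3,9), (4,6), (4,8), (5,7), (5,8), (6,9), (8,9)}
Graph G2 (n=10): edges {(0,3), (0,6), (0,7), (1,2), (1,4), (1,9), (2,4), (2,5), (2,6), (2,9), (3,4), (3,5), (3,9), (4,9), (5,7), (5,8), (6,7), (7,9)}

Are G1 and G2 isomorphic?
Yes, isomorphic

The graphs are isomorphic.
One valid mapping φ: V(G1) → V(G2): 0→8, 1→9, 2→4, 3→6, 4→3, 5→2, 6→0, 7→1, 8→5, 9→7

Verify φ preserves adjacency — for each edge of G1, its image is an edge of G2:
  (0,8) → (φ(0),φ(8)) = (5,8) ∈ E(G2) ✓
  (1,2) → (φ(1),φ(2)) = (4,9) ∈ E(G2) ✓
  (1,4) → (φ(1),φ(4)) = (3,9) ∈ E(G2) ✓
  (1,5) → (φ(1),φ(5)) = (2,9) ∈ E(G2) ✓
  (1,7) → (φ(1),φ(7)) = (1,9) ∈ E(G2) ✓
  (1,9) → (φ(1),φ(9)) = (7,9) ∈ E(G2) ✓
  (2,4) → (φ(2),φ(4)) = (3,4) ∈ E(G2) ✓
  (2,5) → (φ(2),φ(5)) = (2,4) ∈ E(G2) ✓
  (2,7) → (φ(2),φ(7)) = (1,4) ∈ E(G2) ✓
  (3,5) → (φ(3),φ(5)) = (2,6) ∈ E(G2) ✓
  (3,6) → (φ(3),φ(6)) = (0,6) ∈ E(G2) ✓
  (3,9) → (φ(3),φ(9)) = (6,7) ∈ E(G2) ✓
  (4,6) → (φ(4),φ(6)) = (0,3) ∈ E(G2) ✓
  (4,8) → (φ(4),φ(8)) = (3,5) ∈ E(G2) ✓
  (5,7) → (φ(5),φ(7)) = (1,2) ∈ E(G2) ✓
  (5,8) → (φ(5),φ(8)) = (2,5) ∈ E(G2) ✓
  (6,9) → (φ(6),φ(9)) = (0,7) ∈ E(G2) ✓
  (8,9) → (φ(8),φ(9)) = (5,7) ∈ E(G2) ✓
All 18 edges of G1 map to edges of G2, and |E(G1)| = |E(G2)| = 18, so φ is a bijection on edges as well as vertices. Hence G1 ≅ G2.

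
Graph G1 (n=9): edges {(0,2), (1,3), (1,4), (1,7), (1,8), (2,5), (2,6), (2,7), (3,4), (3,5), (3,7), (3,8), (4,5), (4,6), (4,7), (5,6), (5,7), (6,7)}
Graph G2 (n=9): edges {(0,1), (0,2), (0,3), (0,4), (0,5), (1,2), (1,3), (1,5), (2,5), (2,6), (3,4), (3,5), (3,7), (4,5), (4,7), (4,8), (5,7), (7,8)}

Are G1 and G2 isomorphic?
Yes, isomorphic

The graphs are isomorphic.
One valid mapping φ: V(G1) → V(G2): 0→6, 1→7, 2→2, 3→4, 4→3, 5→0, 6→1, 7→5, 8→8

Verify φ preserves adjacency — for each edge of G1, its image is an edge of G2:
  (0,2) → (φ(0),φ(2)) = (2,6) ∈ E(G2) ✓
  (1,3) → (φ(1),φ(3)) = (4,7) ∈ E(G2) ✓
  (1,4) → (φ(1),φ(4)) = (3,7) ∈ E(G2) ✓
  (1,7) → (φ(1),φ(7)) = (5,7) ∈ E(G2) ✓
  (1,8) → (φ(1),φ(8)) = (7,8) ∈ E(G2) ✓
  (2,5) → (φ(2),φ(5)) = (0,2) ∈ E(G2) ✓
  (2,6) → (φ(2),φ(6)) = (1,2) ∈ E(G2) ✓
  (2,7) → (φ(2),φ(7)) = (2,5) ∈ E(G2) ✓
  (3,4) → (φ(3),φ(4)) = (3,4) ∈ E(G2) ✓
  (3,5) → (φ(3),φ(5)) = (0,4) ∈ E(G2) ✓
  (3,7) → (φ(3),φ(7)) = (4,5) ∈ E(G2) ✓
  (3,8) → (φ(3),φ(8)) = (4,8) ∈ E(G2) ✓
  (4,5) → (φ(4),φ(5)) = (0,3) ∈ E(G2) ✓
  (4,6) → (φ(4),φ(6)) = (1,3) ∈ E(G2) ✓
  (4,7) → (φ(4),φ(7)) = (3,5) ∈ E(G2) ✓
  (5,6) → (φ(5),φ(6)) = (0,1) ∈ E(G2) ✓
  (5,7) → (φ(5),φ(7)) = (0,5) ∈ E(G2) ✓
  (6,7) → (φ(6),φ(7)) = (1,5) ∈ E(G2) ✓
All 18 edges of G1 map to edges of G2, and |E(G1)| = |E(G2)| = 18, so φ is a bijection on edges as well as vertices. Hence G1 ≅ G2.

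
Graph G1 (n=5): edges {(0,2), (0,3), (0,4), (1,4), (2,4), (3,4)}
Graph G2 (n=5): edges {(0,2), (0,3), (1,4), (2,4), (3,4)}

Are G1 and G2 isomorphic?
No, not isomorphic

The graphs are NOT isomorphic.

Counting edges: G1 has 6 edge(s); G2 has 5 edge(s).
Edge count is an isomorphism invariant (a bijection on vertices induces a bijection on edges), so differing edge counts rule out isomorphism.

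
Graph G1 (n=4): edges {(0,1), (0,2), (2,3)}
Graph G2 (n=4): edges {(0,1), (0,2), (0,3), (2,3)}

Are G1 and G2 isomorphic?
No, not isomorphic

The graphs are NOT isomorphic.

Counting edges: G1 has 3 edge(s); G2 has 4 edge(s).
Edge count is an isomorphism invariant (a bijection on vertices induces a bijection on edges), so differing edge counts rule out isomorphism.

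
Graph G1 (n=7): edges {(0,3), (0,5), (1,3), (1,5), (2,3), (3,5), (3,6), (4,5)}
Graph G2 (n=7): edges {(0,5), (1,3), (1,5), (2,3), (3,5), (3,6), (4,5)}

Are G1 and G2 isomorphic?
No, not isomorphic

The graphs are NOT isomorphic.

Counting edges: G1 has 8 edge(s); G2 has 7 edge(s).
Edge count is an isomorphism invariant (a bijection on vertices induces a bijection on edges), so differing edge counts rule out isomorphism.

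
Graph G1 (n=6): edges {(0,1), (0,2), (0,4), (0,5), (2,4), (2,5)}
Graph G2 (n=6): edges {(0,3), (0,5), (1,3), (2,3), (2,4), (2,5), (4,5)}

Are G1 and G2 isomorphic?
No, not isomorphic

The graphs are NOT isomorphic.

Counting triangles (3-cliques): G1 has 2, G2 has 1.
Triangle count is an isomorphism invariant, so differing triangle counts rule out isomorphism.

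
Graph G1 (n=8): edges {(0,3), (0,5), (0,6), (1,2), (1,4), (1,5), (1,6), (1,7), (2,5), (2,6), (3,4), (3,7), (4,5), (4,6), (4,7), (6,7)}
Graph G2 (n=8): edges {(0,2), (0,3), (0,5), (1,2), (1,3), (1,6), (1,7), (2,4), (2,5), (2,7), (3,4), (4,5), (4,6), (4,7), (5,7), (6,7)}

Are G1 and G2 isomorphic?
Yes, isomorphic

The graphs are isomorphic.
One valid mapping φ: V(G1) → V(G2): 0→3, 1→7, 2→6, 3→0, 4→2, 5→1, 6→4, 7→5

Verify φ preserves adjacency — for each edge of G1, its image is an edge of G2:
  (0,3) → (φ(0),φ(3)) = (0,3) ∈ E(G2) ✓
  (0,5) → (φ(0),φ(5)) = (1,3) ∈ E(G2) ✓
  (0,6) → (φ(0),φ(6)) = (3,4) ∈ E(G2) ✓
  (1,2) → (φ(1),φ(2)) = (6,7) ∈ E(G2) ✓
  (1,4) → (φ(1),φ(4)) = (2,7) ∈ E(G2) ✓
  (1,5) → (φ(1),φ(5)) = (1,7) ∈ E(G2) ✓
  (1,6) → (φ(1),φ(6)) = (4,7) ∈ E(G2) ✓
  (1,7) → (φ(1),φ(7)) = (5,7) ∈ E(G2) ✓
  (2,5) → (φ(2),φ(5)) = (1,6) ∈ E(G2) ✓
  (2,6) → (φ(2),φ(6)) = (4,6) ∈ E(G2) ✓
  (3,4) → (φ(3),φ(4)) = (0,2) ∈ E(G2) ✓
  (3,7) → (φ(3),φ(7)) = (0,5) ∈ E(G2) ✓
  (4,5) → (φ(4),φ(5)) = (1,2) ∈ E(G2) ✓
  (4,6) → (φ(4),φ(6)) = (2,4) ∈ E(G2) ✓
  (4,7) → (φ(4),φ(7)) = (2,5) ∈ E(G2) ✓
  (6,7) → (φ(6),φ(7)) = (4,5) ∈ E(G2) ✓
All 16 edges of G1 map to edges of G2, and |E(G1)| = |E(G2)| = 16, so φ is a bijection on edges as well as vertices. Hence G1 ≅ G2.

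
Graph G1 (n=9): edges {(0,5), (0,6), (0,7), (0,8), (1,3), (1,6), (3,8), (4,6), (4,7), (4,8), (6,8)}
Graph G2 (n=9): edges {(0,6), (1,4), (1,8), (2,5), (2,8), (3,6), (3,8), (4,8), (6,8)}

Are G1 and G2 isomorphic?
No, not isomorphic

The graphs are NOT isomorphic.

Degrees in G1: deg(0)=4, deg(1)=2, deg(2)=0, deg(3)=2, deg(4)=3, deg(5)=1, deg(6)=4, deg(7)=2, deg(8)=4.
Sorted degree sequence of G1: [4, 4, 4, 3, 2, 2, 2, 1, 0].
Degrees in G2: deg(0)=1, deg(1)=2, deg(2)=2, deg(3)=2, deg(4)=2, deg(5)=1, deg(6)=3, deg(7)=0, deg(8)=5.
Sorted degree sequence of G2: [5, 3, 2, 2, 2, 2, 1, 1, 0].
The (sorted) degree sequence is an isomorphism invariant, so since G1 and G2 have different degree sequences they cannot be isomorphic.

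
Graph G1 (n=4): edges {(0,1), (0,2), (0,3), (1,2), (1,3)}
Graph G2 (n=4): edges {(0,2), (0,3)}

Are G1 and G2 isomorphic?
No, not isomorphic

The graphs are NOT isomorphic.

Counting triangles (3-cliques): G1 has 2, G2 has 0.
Triangle count is an isomorphism invariant, so differing triangle counts rule out isomorphism.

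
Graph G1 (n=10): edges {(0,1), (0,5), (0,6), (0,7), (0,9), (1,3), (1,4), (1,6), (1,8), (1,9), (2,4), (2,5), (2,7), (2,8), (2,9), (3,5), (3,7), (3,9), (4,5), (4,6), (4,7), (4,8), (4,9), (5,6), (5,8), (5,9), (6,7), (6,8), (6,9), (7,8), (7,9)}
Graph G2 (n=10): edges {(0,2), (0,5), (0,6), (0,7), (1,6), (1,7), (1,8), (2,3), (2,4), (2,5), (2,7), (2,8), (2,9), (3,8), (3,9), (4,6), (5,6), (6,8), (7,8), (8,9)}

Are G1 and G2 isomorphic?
No, not isomorphic

The graphs are NOT isomorphic.

Counting triangles (3-cliques): G1 has 35, G2 has 10.
Triangle count is an isomorphism invariant, so differing triangle counts rule out isomorphism.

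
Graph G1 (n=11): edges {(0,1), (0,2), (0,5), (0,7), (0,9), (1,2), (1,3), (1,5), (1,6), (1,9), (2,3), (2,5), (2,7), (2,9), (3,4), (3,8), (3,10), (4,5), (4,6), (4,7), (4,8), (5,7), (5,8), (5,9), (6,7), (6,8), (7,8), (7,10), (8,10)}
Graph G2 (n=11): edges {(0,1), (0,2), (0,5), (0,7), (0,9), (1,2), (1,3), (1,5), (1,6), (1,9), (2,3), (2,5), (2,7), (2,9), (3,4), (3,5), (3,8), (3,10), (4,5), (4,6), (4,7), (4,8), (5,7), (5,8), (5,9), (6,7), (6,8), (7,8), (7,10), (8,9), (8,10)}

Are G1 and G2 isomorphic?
No, not isomorphic

The graphs are NOT isomorphic.

Counting edges: G1 has 29 edge(s); G2 has 31 edge(s).
Edge count is an isomorphism invariant (a bijection on vertices induces a bijection on edges), so differing edge counts rule out isomorphism.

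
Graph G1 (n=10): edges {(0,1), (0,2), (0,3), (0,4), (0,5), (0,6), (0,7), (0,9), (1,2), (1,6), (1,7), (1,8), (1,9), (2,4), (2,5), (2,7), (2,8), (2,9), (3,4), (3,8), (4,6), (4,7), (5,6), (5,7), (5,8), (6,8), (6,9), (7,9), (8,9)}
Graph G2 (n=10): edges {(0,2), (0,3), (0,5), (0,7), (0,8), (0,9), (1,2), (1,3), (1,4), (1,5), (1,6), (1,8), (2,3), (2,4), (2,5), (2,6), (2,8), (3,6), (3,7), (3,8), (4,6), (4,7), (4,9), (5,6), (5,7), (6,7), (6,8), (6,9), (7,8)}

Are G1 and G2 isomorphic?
Yes, isomorphic

The graphs are isomorphic.
One valid mapping φ: V(G1) → V(G2): 0→6, 1→3, 2→2, 3→9, 4→4, 5→5, 6→7, 7→1, 8→0, 9→8

Verify φ preserves adjacency — for each edge of G1, its image is an edge of G2:
  (0,1) → (φ(0),φ(1)) = (3,6) ∈ E(G2) ✓
  (0,2) → (φ(0),φ(2)) = (2,6) ∈ E(G2) ✓
  (0,3) → (φ(0),φ(3)) = (6,9) ∈ E(G2) ✓
  (0,4) → (φ(0),φ(4)) = (4,6) ∈ E(G2) ✓
  (0,5) → (φ(0),φ(5)) = (5,6) ∈ E(G2) ✓
  (0,6) → (φ(0),φ(6)) = (6,7) ∈ E(G2) ✓
  (0,7) → (φ(0),φ(7)) = (1,6) ∈ E(G2) ✓
  (0,9) → (φ(0),φ(9)) = (6,8) ∈ E(G2) ✓
  (1,2) → (φ(1),φ(2)) = (2,3) ∈ E(G2) ✓
  (1,6) → (φ(1),φ(6)) = (3,7) ∈ E(G2) ✓
  (1,7) → (φ(1),φ(7)) = (1,3) ∈ E(G2) ✓
  (1,8) → (φ(1),φ(8)) = (0,3) ∈ E(G2) ✓
  (1,9) → (φ(1),φ(9)) = (3,8) ∈ E(G2) ✓
  (2,4) → (φ(2),φ(4)) = (2,4) ∈ E(G2) ✓
  (2,5) → (φ(2),φ(5)) = (2,5) ∈ E(G2) ✓
  (2,7) → (φ(2),φ(7)) = (1,2) ∈ E(G2) ✓
  (2,8) → (φ(2),φ(8)) = (0,2) ∈ E(G2) ✓
  (2,9) → (φ(2),φ(9)) = (2,8) ∈ E(G2) ✓
  (3,4) → (φ(3),φ(4)) = (4,9) ∈ E(G2) ✓
  (3,8) → (φ(3),φ(8)) = (0,9) ∈ E(G2) ✓
  (4,6) → (φ(4),φ(6)) = (4,7) ∈ E(G2) ✓
  (4,7) → (φ(4),φ(7)) = (1,4) ∈ E(G2) ✓
  (5,6) → (φ(5),φ(6)) = (5,7) ∈ E(G2) ✓
  (5,7) → (φ(5),φ(7)) = (1,5) ∈ E(G2) ✓
  (5,8) → (φ(5),φ(8)) = (0,5) ∈ E(G2) ✓
  (6,8) → (φ(6),φ(8)) = (0,7) ∈ E(G2) ✓
  (6,9) → (φ(6),φ(9)) = (7,8) ∈ E(G2) ✓
  (7,9) → (φ(7),φ(9)) = (1,8) ∈ E(G2) ✓
  (8,9) → (φ(8),φ(9)) = (0,8) ∈ E(G2) ✓
All 29 edges of G1 map to edges of G2, and |E(G1)| = |E(G2)| = 29, so φ is a bijection on edges as well as vertices. Hence G1 ≅ G2.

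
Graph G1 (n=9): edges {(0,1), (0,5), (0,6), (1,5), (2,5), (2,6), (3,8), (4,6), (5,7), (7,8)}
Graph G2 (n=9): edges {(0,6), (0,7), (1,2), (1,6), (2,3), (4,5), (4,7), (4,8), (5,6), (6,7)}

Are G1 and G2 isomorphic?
Yes, isomorphic

The graphs are isomorphic.
One valid mapping φ: V(G1) → V(G2): 0→7, 1→0, 2→5, 3→3, 4→8, 5→6, 6→4, 7→1, 8→2

Verify φ preserves adjacency — for each edge of G1, its image is an edge of G2:
  (0,1) → (φ(0),φ(1)) = (0,7) ∈ E(G2) ✓
  (0,5) → (φ(0),φ(5)) = (6,7) ∈ E(G2) ✓
  (0,6) → (φ(0),φ(6)) = (4,7) ∈ E(G2) ✓
  (1,5) → (φ(1),φ(5)) = (0,6) ∈ E(G2) ✓
  (2,5) → (φ(2),φ(5)) = (5,6) ∈ E(G2) ✓
  (2,6) → (φ(2),φ(6)) = (4,5) ∈ E(G2) ✓
  (3,8) → (φ(3),φ(8)) = (2,3) ∈ E(G2) ✓
  (4,6) → (φ(4),φ(6)) = (4,8) ∈ E(G2) ✓
  (5,7) → (φ(5),φ(7)) = (1,6) ∈ E(G2) ✓
  (7,8) → (φ(7),φ(8)) = (1,2) ∈ E(G2) ✓
All 10 edges of G1 map to edges of G2, and |E(G1)| = |E(G2)| = 10, so φ is a bijection on edges as well as vertices. Hence G1 ≅ G2.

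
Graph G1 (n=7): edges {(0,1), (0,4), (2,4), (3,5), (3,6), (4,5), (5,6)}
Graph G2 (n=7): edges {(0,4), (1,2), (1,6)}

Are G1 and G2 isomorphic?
No, not isomorphic

The graphs are NOT isomorphic.

Connected components of G1: 1 component(s) with vertex sets [[0, 1, 2, 3, 4, 5, 6]], sizes [7].
Connected components of G2: 4 component(s) with vertex sets [[3], [5], [0, 4], [1, 2, 6]], sizes [1, 1, 2, 3].
The number of connected components (and the multiset of component sizes) is an isomorphism invariant — an isomorphism maps each component of G1 bijectively onto a component of G2. Since G1 has 1 component(s) and G2 has 4, they cannot be isomorphic.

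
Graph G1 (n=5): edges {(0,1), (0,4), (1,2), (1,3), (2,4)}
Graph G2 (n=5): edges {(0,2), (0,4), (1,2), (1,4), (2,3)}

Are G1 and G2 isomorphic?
Yes, isomorphic

The graphs are isomorphic.
One valid mapping φ: V(G1) → V(G2): 0→1, 1→2, 2→0, 3→3, 4→4

Verify φ preserves adjacency — for each edge of G1, its image is an edge of G2:
  (0,1) → (φ(0),φ(1)) = (1,2) ∈ E(G2) ✓
  (0,4) → (φ(0),φ(4)) = (1,4) ∈ E(G2) ✓
  (1,2) → (φ(1),φ(2)) = (0,2) ∈ E(G2) ✓
  (1,3) → (φ(1),φ(3)) = (2,3) ∈ E(G2) ✓
  (2,4) → (φ(2),φ(4)) = (0,4) ∈ E(G2) ✓
All 5 edges of G1 map to edges of G2, and |E(G1)| = |E(G2)| = 5, so φ is a bijection on edges as well as vertices. Hence G1 ≅ G2.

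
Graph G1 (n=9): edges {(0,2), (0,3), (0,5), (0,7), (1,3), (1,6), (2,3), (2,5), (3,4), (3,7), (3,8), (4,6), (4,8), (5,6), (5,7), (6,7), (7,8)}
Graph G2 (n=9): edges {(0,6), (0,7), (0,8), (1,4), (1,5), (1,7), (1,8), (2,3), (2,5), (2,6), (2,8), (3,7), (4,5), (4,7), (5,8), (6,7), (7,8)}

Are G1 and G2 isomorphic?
Yes, isomorphic

The graphs are isomorphic.
One valid mapping φ: V(G1) → V(G2): 0→1, 1→3, 2→4, 3→7, 4→6, 5→5, 6→2, 7→8, 8→0

Verify φ preserves adjacency — for each edge of G1, its image is an edge of G2:
  (0,2) → (φ(0),φ(2)) = (1,4) ∈ E(G2) ✓
  (0,3) → (φ(0),φ(3)) = (1,7) ∈ E(G2) ✓
  (0,5) → (φ(0),φ(5)) = (1,5) ∈ E(G2) ✓
  (0,7) → (φ(0),φ(7)) = (1,8) ∈ E(G2) ✓
  (1,3) → (φ(1),φ(3)) = (3,7) ∈ E(G2) ✓
  (1,6) → (φ(1),φ(6)) = (2,3) ∈ E(G2) ✓
  (2,3) → (φ(2),φ(3)) = (4,7) ∈ E(G2) ✓
  (2,5) → (φ(2),φ(5)) = (4,5) ∈ E(G2) ✓
  (3,4) → (φ(3),φ(4)) = (6,7) ∈ E(G2) ✓
  (3,7) → (φ(3),φ(7)) = (7,8) ∈ E(G2) ✓
  (3,8) → (φ(3),φ(8)) = (0,7) ∈ E(G2) ✓
  (4,6) → (φ(4),φ(6)) = (2,6) ∈ E(G2) ✓
  (4,8) → (φ(4),φ(8)) = (0,6) ∈ E(G2) ✓
  (5,6) → (φ(5),φ(6)) = (2,5) ∈ E(G2) ✓
  (5,7) → (φ(5),φ(7)) = (5,8) ∈ E(G2) ✓
  (6,7) → (φ(6),φ(7)) = (2,8) ∈ E(G2) ✓
  (7,8) → (φ(7),φ(8)) = (0,8) ∈ E(G2) ✓
All 17 edges of G1 map to edges of G2, and |E(G1)| = |E(G2)| = 17, so φ is a bijection on edges as well as vertices. Hence G1 ≅ G2.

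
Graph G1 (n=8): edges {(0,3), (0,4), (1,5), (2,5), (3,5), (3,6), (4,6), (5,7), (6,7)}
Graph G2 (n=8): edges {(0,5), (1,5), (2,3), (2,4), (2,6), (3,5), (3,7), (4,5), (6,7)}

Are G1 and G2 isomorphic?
Yes, isomorphic

The graphs are isomorphic.
One valid mapping φ: V(G1) → V(G2): 0→7, 1→1, 2→0, 3→3, 4→6, 5→5, 6→2, 7→4

Verify φ preserves adjacency — for each edge of G1, its image is an edge of G2:
  (0,3) → (φ(0),φ(3)) = (3,7) ∈ E(G2) ✓
  (0,4) → (φ(0),φ(4)) = (6,7) ∈ E(G2) ✓
  (1,5) → (φ(1),φ(5)) = (1,5) ∈ E(G2) ✓
  (2,5) → (φ(2),φ(5)) = (0,5) ∈ E(G2) ✓
  (3,5) → (φ(3),φ(5)) = (3,5) ∈ E(G2) ✓
  (3,6) → (φ(3),φ(6)) = (2,3) ∈ E(G2) ✓
  (4,6) → (φ(4),φ(6)) = (2,6) ∈ E(G2) ✓
  (5,7) → (φ(5),φ(7)) = (4,5) ∈ E(G2) ✓
  (6,7) → (φ(6),φ(7)) = (2,4) ∈ E(G2) ✓
All 9 edges of G1 map to edges of G2, and |E(G1)| = |E(G2)| = 9, so φ is a bijection on edges as well as vertices. Hence G1 ≅ G2.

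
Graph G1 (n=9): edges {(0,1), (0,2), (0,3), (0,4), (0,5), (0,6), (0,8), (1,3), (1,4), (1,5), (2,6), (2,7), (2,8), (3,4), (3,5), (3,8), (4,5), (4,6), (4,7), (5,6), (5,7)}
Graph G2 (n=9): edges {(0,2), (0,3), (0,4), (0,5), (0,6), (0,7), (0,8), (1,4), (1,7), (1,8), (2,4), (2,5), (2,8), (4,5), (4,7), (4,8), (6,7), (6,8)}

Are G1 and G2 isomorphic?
No, not isomorphic

The graphs are NOT isomorphic.

Counting triangles (3-cliques): G1 has 17, G2 has 12.
Triangle count is an isomorphism invariant, so differing triangle counts rule out isomorphism.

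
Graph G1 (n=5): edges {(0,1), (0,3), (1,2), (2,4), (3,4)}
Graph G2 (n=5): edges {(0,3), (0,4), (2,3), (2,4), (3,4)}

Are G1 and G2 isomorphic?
No, not isomorphic

The graphs are NOT isomorphic.

Connected components of G1: 1 component(s) with vertex sets [[0, 1, 2, 3, 4]], sizes [5].
Connected components of G2: 2 component(s) with vertex sets [[1], [0, 2, 3, 4]], sizes [1, 4].
The number of connected components (and the multiset of component sizes) is an isomorphism invariant — an isomorphism maps each component of G1 bijectively onto a component of G2. Since G1 has 1 component(s) and G2 has 2, they cannot be isomorphic.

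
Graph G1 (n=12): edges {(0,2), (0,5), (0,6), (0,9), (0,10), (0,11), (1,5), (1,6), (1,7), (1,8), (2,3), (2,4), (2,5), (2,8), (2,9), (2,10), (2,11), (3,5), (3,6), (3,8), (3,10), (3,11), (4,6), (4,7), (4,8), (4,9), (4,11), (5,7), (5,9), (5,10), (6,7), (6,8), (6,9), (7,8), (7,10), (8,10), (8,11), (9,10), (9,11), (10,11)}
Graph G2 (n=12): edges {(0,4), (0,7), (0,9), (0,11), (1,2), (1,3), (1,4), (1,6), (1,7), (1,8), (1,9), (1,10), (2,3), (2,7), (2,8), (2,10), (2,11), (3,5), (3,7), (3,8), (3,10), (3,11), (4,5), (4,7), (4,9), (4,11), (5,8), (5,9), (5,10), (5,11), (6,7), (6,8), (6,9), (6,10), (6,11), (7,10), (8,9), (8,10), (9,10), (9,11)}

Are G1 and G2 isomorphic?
Yes, isomorphic

The graphs are isomorphic.
One valid mapping φ: V(G1) → V(G2): 0→2, 1→0, 2→10, 3→6, 4→5, 5→7, 6→11, 7→4, 8→9, 9→3, 10→1, 11→8

Verify φ preserves adjacency — for each edge of G1, its image is an edge of G2:
  (0,2) → (φ(0),φ(2)) = (2,10) ∈ E(G2) ✓
  (0,5) → (φ(0),φ(5)) = (2,7) ∈ E(G2) ✓
  (0,6) → (φ(0),φ(6)) = (2,11) ∈ E(G2) ✓
  (0,9) → (φ(0),φ(9)) = (2,3) ∈ E(G2) ✓
  (0,10) → (φ(0),φ(10)) = (1,2) ∈ E(G2) ✓
  (0,11) → (φ(0),φ(11)) = (2,8) ∈ E(G2) ✓
  (1,5) → (φ(1),φ(5)) = (0,7) ∈ E(G2) ✓
  (1,6) → (φ(1),φ(6)) = (0,11) ∈ E(G2) ✓
  (1,7) → (φ(1),φ(7)) = (0,4) ∈ E(G2) ✓
  (1,8) → (φ(1),φ(8)) = (0,9) ∈ E(G2) ✓
  (2,3) → (φ(2),φ(3)) = (6,10) ∈ E(G2) ✓
  (2,4) → (φ(2),φ(4)) = (5,10) ∈ E(G2) ✓
  (2,5) → (φ(2),φ(5)) = (7,10) ∈ E(G2) ✓
  (2,8) → (φ(2),φ(8)) = (9,10) ∈ E(G2) ✓
  (2,9) → (φ(2),φ(9)) = (3,10) ∈ E(G2) ✓
  (2,10) → (φ(2),φ(10)) = (1,10) ∈ E(G2) ✓
  (2,11) → (φ(2),φ(11)) = (8,10) ∈ E(G2) ✓
  (3,5) → (φ(3),φ(5)) = (6,7) ∈ E(G2) ✓
  (3,6) → (φ(3),φ(6)) = (6,11) ∈ E(G2) ✓
  (3,8) → (φ(3),φ(8)) = (6,9) ∈ E(G2) ✓
  (3,10) → (φ(3),φ(10)) = (1,6) ∈ E(G2) ✓
  (3,11) → (φ(3),φ(11)) = (6,8) ∈ E(G2) ✓
  (4,6) → (φ(4),φ(6)) = (5,11) ∈ E(G2) ✓
  (4,7) → (φ(4),φ(7)) = (4,5) ∈ E(G2) ✓
  (4,8) → (φ(4),φ(8)) = (5,9) ∈ E(G2) ✓
  (4,9) → (φ(4),φ(9)) = (3,5) ∈ E(G2) ✓
  (4,11) → (φ(4),φ(11)) = (5,8) ∈ E(G2) ✓
  (5,7) → (φ(5),φ(7)) = (4,7) ∈ E(G2) ✓
  (5,9) → (φ(5),φ(9)) = (3,7) ∈ E(G2) ✓
  (5,10) → (φ(5),φ(10)) = (1,7) ∈ E(G2) ✓
  (6,7) → (φ(6),φ(7)) = (4,11) ∈ E(G2) ✓
  (6,8) → (φ(6),φ(8)) = (9,11) ∈ E(G2) ✓
  (6,9) → (φ(6),φ(9)) = (3,11) ∈ E(G2) ✓
  (7,8) → (φ(7),φ(8)) = (4,9) ∈ E(G2) ✓
  (7,10) → (φ(7),φ(10)) = (1,4) ∈ E(G2) ✓
  (8,10) → (φ(8),φ(10)) = (1,9) ∈ E(G2) ✓
  (8,11) → (φ(8),φ(11)) = (8,9) ∈ E(G2) ✓
  (9,10) → (φ(9),φ(10)) = (1,3) ∈ E(G2) ✓
  (9,11) → (φ(9),φ(11)) = (3,8) ∈ E(G2) ✓
  (10,11) → (φ(10),φ(11)) = (1,8) ∈ E(G2) ✓
All 40 edges of G1 map to edges of G2, and |E(G1)| = |E(G2)| = 40, so φ is a bijection on edges as well as vertices. Hence G1 ≅ G2.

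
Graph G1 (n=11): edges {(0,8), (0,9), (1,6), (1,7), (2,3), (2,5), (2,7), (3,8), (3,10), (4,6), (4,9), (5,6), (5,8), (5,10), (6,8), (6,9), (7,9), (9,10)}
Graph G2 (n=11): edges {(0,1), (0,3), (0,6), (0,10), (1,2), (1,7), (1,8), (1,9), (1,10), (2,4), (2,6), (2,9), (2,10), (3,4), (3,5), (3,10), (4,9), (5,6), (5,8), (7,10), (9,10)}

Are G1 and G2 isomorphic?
No, not isomorphic

The graphs are NOT isomorphic.

Degrees in G1: deg(0)=2, deg(1)=2, deg(2)=3, deg(3)=3, deg(4)=2, deg(5)=4, deg(6)=5, deg(7)=3, deg(8)=4, deg(9)=5, deg(10)=3.
Sorted degree sequence of G1: [5, 5, 4, 4, 3, 3, 3, 3, 2, 2, 2].
Degrees in G2: deg(0)=4, deg(1)=6, deg(2)=5, deg(3)=4, deg(4)=3, deg(5)=3, deg(6)=3, deg(7)=2, deg(8)=2, deg(9)=4, deg(10)=6.
Sorted degree sequence of G2: [6, 6, 5, 4, 4, 4, 3, 3, 3, 2, 2].
The (sorted) degree sequence is an isomorphism invariant, so since G1 and G2 have different degree sequences they cannot be isomorphic.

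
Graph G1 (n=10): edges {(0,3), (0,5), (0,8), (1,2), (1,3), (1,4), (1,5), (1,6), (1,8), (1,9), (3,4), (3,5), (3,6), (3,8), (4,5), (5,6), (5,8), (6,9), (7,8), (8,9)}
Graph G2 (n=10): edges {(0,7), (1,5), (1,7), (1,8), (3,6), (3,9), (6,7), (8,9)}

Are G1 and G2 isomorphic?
No, not isomorphic

The graphs are NOT isomorphic.

Connected components of G1: 1 component(s) with vertex sets [[0, 1, 2, 3, 4, 5, 6, 7, 8, 9]], sizes [10].
Connected components of G2: 3 component(s) with vertex sets [[2], [4], [0, 1, 3, 5, 6, 7, 8, 9]], sizes [1, 1, 8].
The number of connected components (and the multiset of component sizes) is an isomorphism invariant — an isomorphism maps each component of G1 bijectively onto a component of G2. Since G1 has 1 component(s) and G2 has 3, they cannot be isomorphic.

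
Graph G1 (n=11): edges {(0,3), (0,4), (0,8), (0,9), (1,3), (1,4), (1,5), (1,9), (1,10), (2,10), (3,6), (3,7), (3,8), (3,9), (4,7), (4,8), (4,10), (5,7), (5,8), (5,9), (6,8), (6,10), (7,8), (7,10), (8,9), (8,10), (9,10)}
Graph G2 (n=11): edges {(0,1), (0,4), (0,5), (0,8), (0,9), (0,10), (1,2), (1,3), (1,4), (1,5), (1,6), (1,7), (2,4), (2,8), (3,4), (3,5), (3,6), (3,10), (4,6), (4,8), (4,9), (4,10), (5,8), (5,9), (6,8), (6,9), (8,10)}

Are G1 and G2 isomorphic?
Yes, isomorphic

The graphs are isomorphic.
One valid mapping φ: V(G1) → V(G2): 0→10, 1→5, 2→7, 3→8, 4→3, 5→9, 6→2, 7→6, 8→4, 9→0, 10→1

Verify φ preserves adjacency — for each edge of G1, its image is an edge of G2:
  (0,3) → (φ(0),φ(3)) = (8,10) ∈ E(G2) ✓
  (0,4) → (φ(0),φ(4)) = (3,10) ∈ E(G2) ✓
  (0,8) → (φ(0),φ(8)) = (4,10) ∈ E(G2) ✓
  (0,9) → (φ(0),φ(9)) = (0,10) ∈ E(G2) ✓
  (1,3) → (φ(1),φ(3)) = (5,8) ∈ E(G2) ✓
  (1,4) → (φ(1),φ(4)) = (3,5) ∈ E(G2) ✓
  (1,5) → (φ(1),φ(5)) = (5,9) ∈ E(G2) ✓
  (1,9) → (φ(1),φ(9)) = (0,5) ∈ E(G2) ✓
  (1,10) → (φ(1),φ(10)) = (1,5) ∈ E(G2) ✓
  (2,10) → (φ(2),φ(10)) = (1,7) ∈ E(G2) ✓
  (3,6) → (φ(3),φ(6)) = (2,8) ∈ E(G2) ✓
  (3,7) → (φ(3),φ(7)) = (6,8) ∈ E(G2) ✓
  (3,8) → (φ(3),φ(8)) = (4,8) ∈ E(G2) ✓
  (3,9) → (φ(3),φ(9)) = (0,8) ∈ E(G2) ✓
  (4,7) → (φ(4),φ(7)) = (3,6) ∈ E(G2) ✓
  (4,8) → (φ(4),φ(8)) = (3,4) ∈ E(G2) ✓
  (4,10) → (φ(4),φ(10)) = (1,3) ∈ E(G2) ✓
  (5,7) → (φ(5),φ(7)) = (6,9) ∈ E(G2) ✓
  (5,8) → (φ(5),φ(8)) = (4,9) ∈ E(G2) ✓
  (5,9) → (φ(5),φ(9)) = (0,9) ∈ E(G2) ✓
  (6,8) → (φ(6),φ(8)) = (2,4) ∈ E(G2) ✓
  (6,10) → (φ(6),φ(10)) = (1,2) ∈ E(G2) ✓
  (7,8) → (φ(7),φ(8)) = (4,6) ∈ E(G2) ✓
  (7,10) → (φ(7),φ(10)) = (1,6) ∈ E(G2) ✓
  (8,9) → (φ(8),φ(9)) = (0,4) ∈ E(G2) ✓
  (8,10) → (φ(8),φ(10)) = (1,4) ∈ E(G2) ✓
  (9,10) → (φ(9),φ(10)) = (0,1) ∈ E(G2) ✓
All 27 edges of G1 map to edges of G2, and |E(G1)| = |E(G2)| = 27, so φ is a bijection on edges as well as vertices. Hence G1 ≅ G2.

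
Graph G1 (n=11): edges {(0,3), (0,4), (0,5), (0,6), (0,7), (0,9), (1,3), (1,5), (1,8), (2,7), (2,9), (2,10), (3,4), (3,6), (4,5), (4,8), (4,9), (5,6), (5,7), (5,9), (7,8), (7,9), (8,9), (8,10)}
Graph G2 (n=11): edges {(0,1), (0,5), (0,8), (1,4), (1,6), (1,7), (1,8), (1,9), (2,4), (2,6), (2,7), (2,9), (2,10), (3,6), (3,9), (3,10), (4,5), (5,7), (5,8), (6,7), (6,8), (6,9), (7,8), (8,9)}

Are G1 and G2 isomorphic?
Yes, isomorphic

The graphs are isomorphic.
One valid mapping φ: V(G1) → V(G2): 0→8, 1→4, 2→3, 3→5, 4→7, 5→1, 6→0, 7→9, 8→2, 9→6, 10→10

Verify φ preserves adjacency — for each edge of G1, its image is an edge of G2:
  (0,3) → (φ(0),φ(3)) = (5,8) ∈ E(G2) ✓
  (0,4) → (φ(0),φ(4)) = (7,8) ∈ E(G2) ✓
  (0,5) → (φ(0),φ(5)) = (1,8) ∈ E(G2) ✓
  (0,6) → (φ(0),φ(6)) = (0,8) ∈ E(G2) ✓
  (0,7) → (φ(0),φ(7)) = (8,9) ∈ E(G2) ✓
  (0,9) → (φ(0),φ(9)) = (6,8) ∈ E(G2) ✓
  (1,3) → (φ(1),φ(3)) = (4,5) ∈ E(G2) ✓
  (1,5) → (φ(1),φ(5)) = (1,4) ∈ E(G2) ✓
  (1,8) → (φ(1),φ(8)) = (2,4) ∈ E(G2) ✓
  (2,7) → (φ(2),φ(7)) = (3,9) ∈ E(G2) ✓
  (2,9) → (φ(2),φ(9)) = (3,6) ∈ E(G2) ✓
  (2,10) → (φ(2),φ(10)) = (3,10) ∈ E(G2) ✓
  (3,4) → (φ(3),φ(4)) = (5,7) ∈ E(G2) ✓
  (3,6) → (φ(3),φ(6)) = (0,5) ∈ E(G2) ✓
  (4,5) → (φ(4),φ(5)) = (1,7) ∈ E(G2) ✓
  (4,8) → (φ(4),φ(8)) = (2,7) ∈ E(G2) ✓
  (4,9) → (φ(4),φ(9)) = (6,7) ∈ E(G2) ✓
  (5,6) → (φ(5),φ(6)) = (0,1) ∈ E(G2) ✓
  (5,7) → (φ(5),φ(7)) = (1,9) ∈ E(G2) ✓
  (5,9) → (φ(5),φ(9)) = (1,6) ∈ E(G2) ✓
  (7,8) → (φ(7),φ(8)) = (2,9) ∈ E(G2) ✓
  (7,9) → (φ(7),φ(9)) = (6,9) ∈ E(G2) ✓
  (8,9) → (φ(8),φ(9)) = (2,6) ∈ E(G2) ✓
  (8,10) → (φ(8),φ(10)) = (2,10) ∈ E(G2) ✓
All 24 edges of G1 map to edges of G2, and |E(G1)| = |E(G2)| = 24, so φ is a bijection on edges as well as vertices. Hence G1 ≅ G2.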